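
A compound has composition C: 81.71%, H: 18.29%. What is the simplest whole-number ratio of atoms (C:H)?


Assume 100 g of compound, divide each mass% by atomic mass to get moles, then normalize by the smallest to get a raw atom ratio.
Moles per 100 g: C: 81.71/12.011 = 6.8029, H: 18.29/1.008 = 18.1448
Raw ratio (divide by min = 6.8029): C: 1.0, H: 2.667
Multiply by 3 to clear fractions: C: 3.0 ~= 3, H: 8.002 ~= 8
Reduce by GCD to get the simplest whole-number ratio:

3:8


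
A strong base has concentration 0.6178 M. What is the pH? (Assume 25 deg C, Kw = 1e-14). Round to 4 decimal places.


A strong base dissociates completely, so [OH-] equals the given concentration.
pOH = -log10([OH-]) = -log10(0.6178) = 0.209152
pH = 14 - pOH = 14 - 0.209152
pH = 13.790848, rounded to 4 dp:

13.7908


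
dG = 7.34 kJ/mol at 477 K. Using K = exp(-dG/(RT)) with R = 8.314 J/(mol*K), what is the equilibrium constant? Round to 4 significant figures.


dG is in kJ/mol; multiply by 1000 to match R in J/(mol*K).
RT = 8.314 * 477 = 3965.778 J/mol
exponent = -dG*1000 / (RT) = -(7.34*1000) / 3965.778 = -1.85083482
K = exp(-1.85083482)
K = 0.15710596, rounded to 4 significant figures:

0.1571


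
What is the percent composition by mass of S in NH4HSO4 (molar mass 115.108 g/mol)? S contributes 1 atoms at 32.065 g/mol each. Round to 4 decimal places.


pct = 100 * (n_elem * M_elem) / M_total
mass_contribution = 1 * 32.065 = 32.065 g/mol
pct = 100 * 32.065 / 115.108
pct = 27.85644786 %, rounded to 4 dp:

27.8564 %


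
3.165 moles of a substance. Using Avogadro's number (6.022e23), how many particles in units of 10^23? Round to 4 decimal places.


N = n * NA, then divide by 1e23 for the requested units.
N / 1e23 = n * 6.022
N / 1e23 = 3.165 * 6.022
N / 1e23 = 19.05963, rounded to 4 dp:

19.0596


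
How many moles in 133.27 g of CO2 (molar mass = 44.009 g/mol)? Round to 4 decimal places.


n = mass / M
n = 133.27 / 44.009
n = 3.02824422 mol, rounded to 4 dp:

3.0282 mol


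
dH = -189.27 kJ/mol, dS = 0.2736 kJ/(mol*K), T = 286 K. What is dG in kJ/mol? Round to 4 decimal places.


Gibbs: dG = dH - T*dS (consistent units, dS already in kJ/(mol*K)).
T*dS = 286 * 0.2736 = 78.2496
dG = -189.27 - (78.2496)
dG = -267.5196 kJ/mol, rounded to 4 dp:

-267.5196 kJ/mol


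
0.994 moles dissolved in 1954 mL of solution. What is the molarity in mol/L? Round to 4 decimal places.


Convert volume to liters: V_L = V_mL / 1000.
V_L = 1954 / 1000 = 1.954 L
M = n / V_L = 0.994 / 1.954
M = 0.5087001 mol/L, rounded to 4 dp:

0.5087 mol/L


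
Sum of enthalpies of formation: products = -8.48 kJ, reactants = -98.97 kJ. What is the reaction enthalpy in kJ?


dH_rxn = sum(dH_f products) - sum(dH_f reactants)
dH_rxn = -8.48 - (-98.97)
dH_rxn = 90.49 kJ:

90.49 kJ


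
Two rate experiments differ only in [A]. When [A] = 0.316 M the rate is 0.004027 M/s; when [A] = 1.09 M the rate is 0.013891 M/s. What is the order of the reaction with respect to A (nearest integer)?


Rate is proportional to [A]^n, so rate2/rate1 = ([A]2/[A]1)^n. Take logs to solve for n.
rate2/rate1 = 0.013891 / 0.004027 = 3.4495
[A]2/[A]1 = 1.09 / 0.316 = 3.4494
n = ln(3.4495) / ln(3.4494) = 1.0
Nearest integer order:

1


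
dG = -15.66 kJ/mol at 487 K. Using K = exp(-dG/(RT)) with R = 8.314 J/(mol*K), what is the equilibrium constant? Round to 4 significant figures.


dG is in kJ/mol; multiply by 1000 to match R in J/(mol*K).
RT = 8.314 * 487 = 4048.918 J/mol
exponent = -dG*1000 / (RT) = -(-15.66*1000) / 4048.918 = 3.86769996
K = exp(3.86769996)
K = 47.832243, rounded to 4 significant figures:

47.83


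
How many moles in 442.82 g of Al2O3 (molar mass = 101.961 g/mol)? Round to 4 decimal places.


n = mass / M
n = 442.82 / 101.961
n = 4.34303312 mol, rounded to 4 dp:

4.3430 mol


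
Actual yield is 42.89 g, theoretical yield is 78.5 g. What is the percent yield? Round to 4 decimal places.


% yield = 100 * actual / theoretical
% yield = 100 * 42.89 / 78.5
% yield = 54.63694268 %, rounded to 4 dp:

54.6369 %


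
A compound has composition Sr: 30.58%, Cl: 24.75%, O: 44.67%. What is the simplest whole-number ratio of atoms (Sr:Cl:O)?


Assume 100 g of compound, divide each mass% by atomic mass to get moles, then normalize by the smallest to get a raw atom ratio.
Moles per 100 g: Sr: 30.58/87.62 = 0.349, Cl: 24.75/35.453 = 0.6981, O: 44.67/15.999 = 2.792
Raw ratio (divide by min = 0.349): Sr: 1.0, Cl: 2.0, O: 8.0
Multiply by 1 to clear fractions: Sr: 1.0 ~= 1, Cl: 2.0 ~= 2, O: 8.0 ~= 8
Reduce by GCD to get the simplest whole-number ratio:

1:2:8


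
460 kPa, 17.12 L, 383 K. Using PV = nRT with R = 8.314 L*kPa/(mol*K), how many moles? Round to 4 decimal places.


PV = nRT, solve for n = PV / (RT).
PV = 460 * 17.12 = 7875.2
RT = 8.314 * 383 = 3184.262
n = 7875.2 / 3184.262
n = 2.47316333 mol, rounded to 4 dp:

2.4732 mol


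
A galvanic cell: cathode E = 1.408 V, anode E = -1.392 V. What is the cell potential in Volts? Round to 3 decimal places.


Standard cell potential: E_cell = E_cathode - E_anode.
E_cell = 1.408 - (-1.392)
E_cell = 2.8 V, rounded to 3 dp:

2.800 V


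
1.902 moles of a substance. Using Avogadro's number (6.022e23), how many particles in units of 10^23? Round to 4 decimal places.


N = n * NA, then divide by 1e23 for the requested units.
N / 1e23 = n * 6.022
N / 1e23 = 1.902 * 6.022
N / 1e23 = 11.453844, rounded to 4 dp:

11.4538


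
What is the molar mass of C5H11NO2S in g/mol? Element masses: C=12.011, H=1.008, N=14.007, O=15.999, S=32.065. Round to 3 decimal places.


M = sum(count * atomic_mass) over atoms.
M = 5*12.011 + 11*1.008 + 1*14.007 + 2*15.999 + 1*32.065
M = 60.055 + 11.088 + 14.007 + 31.998 + 32.065
M = 149.213 g/mol, rounded to 3 dp:

149.213 g/mol


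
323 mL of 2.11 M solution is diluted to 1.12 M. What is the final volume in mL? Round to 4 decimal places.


Dilution: M1*V1 = M2*V2, solve for V2.
V2 = M1*V1 / M2
V2 = 2.11 * 323 / 1.12
V2 = 681.53 / 1.12
V2 = 608.50892857 mL, rounded to 4 dp:

608.5089 mL


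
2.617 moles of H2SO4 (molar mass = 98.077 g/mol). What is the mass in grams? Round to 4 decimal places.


mass = n * M
mass = 2.617 * 98.077
mass = 256.667509 g, rounded to 4 dp:

256.6675 g


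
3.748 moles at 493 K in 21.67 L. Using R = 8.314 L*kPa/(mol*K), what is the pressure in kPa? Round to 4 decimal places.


PV = nRT, solve for P = nRT / V.
nRT = 3.748 * 8.314 * 493 = 15362.3099
P = 15362.3099 / 21.67
P = 708.92062298 kPa, rounded to 4 dp:

708.9206 kPa


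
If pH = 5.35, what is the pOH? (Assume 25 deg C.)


At 25 deg C, pH + pOH = 14.
pOH = 14 - pH = 14 - 5.35
pOH = 8.65:

8.65


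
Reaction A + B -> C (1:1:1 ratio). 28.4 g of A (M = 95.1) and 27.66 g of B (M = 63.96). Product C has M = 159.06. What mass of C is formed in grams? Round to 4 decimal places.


Find moles of each reactant; the smaller value is the limiting reagent in a 1:1:1 reaction, so moles_C equals moles of the limiter.
n_A = mass_A / M_A = 28.4 / 95.1 = 0.298633 mol
n_B = mass_B / M_B = 27.66 / 63.96 = 0.432458 mol
Limiting reagent: A (smaller), n_limiting = 0.298633 mol
mass_C = n_limiting * M_C = 0.298633 * 159.06
mass_C = 47.50056498 g, rounded to 4 dp:

47.5006 g


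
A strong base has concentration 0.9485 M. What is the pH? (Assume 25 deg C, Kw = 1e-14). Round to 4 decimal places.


A strong base dissociates completely, so [OH-] equals the given concentration.
pOH = -log10([OH-]) = -log10(0.9485) = 0.022963
pH = 14 - pOH = 14 - 0.022963
pH = 13.977037, rounded to 4 dp:

13.9770


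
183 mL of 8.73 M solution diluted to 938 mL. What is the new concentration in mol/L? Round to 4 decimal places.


Dilution: M1*V1 = M2*V2, solve for M2.
M2 = M1*V1 / V2
M2 = 8.73 * 183 / 938
M2 = 1597.59 / 938
M2 = 1.70318763 mol/L, rounded to 4 dp:

1.7032 mol/L


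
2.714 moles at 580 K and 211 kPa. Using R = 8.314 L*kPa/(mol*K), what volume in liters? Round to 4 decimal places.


PV = nRT, solve for V = nRT / P.
nRT = 2.714 * 8.314 * 580 = 13087.2337
V = 13087.2337 / 211
V = 62.02480427 L, rounded to 4 dp:

62.0248 L


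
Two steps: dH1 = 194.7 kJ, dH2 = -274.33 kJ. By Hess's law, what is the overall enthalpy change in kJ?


Hess's law: enthalpy is a state function, so add the step enthalpies.
dH_total = dH1 + dH2 = 194.7 + (-274.33)
dH_total = -79.63 kJ:

-79.63 kJ


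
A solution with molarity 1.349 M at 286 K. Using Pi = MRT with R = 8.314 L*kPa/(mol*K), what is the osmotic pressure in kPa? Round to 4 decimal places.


Osmotic pressure (van't Hoff): Pi = M*R*T.
RT = 8.314 * 286 = 2377.804
Pi = 1.349 * 2377.804
Pi = 3207.657596 kPa, rounded to 4 dp:

3207.6576 kPa


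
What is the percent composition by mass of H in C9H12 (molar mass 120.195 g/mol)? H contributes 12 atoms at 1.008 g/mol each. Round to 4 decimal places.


pct = 100 * (n_elem * M_elem) / M_total
mass_contribution = 12 * 1.008 = 12.096 g/mol
pct = 100 * 12.096 / 120.195
pct = 10.06364657 %, rounded to 4 dp:

10.0636 %


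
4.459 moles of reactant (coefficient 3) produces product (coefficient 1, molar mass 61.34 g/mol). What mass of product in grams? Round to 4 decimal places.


Use the coefficient ratio to convert reactant moles to product moles, then multiply by the product's molar mass.
moles_P = moles_R * (coeff_P / coeff_R) = 4.459 * (1/3) = 1.486333
mass_P = moles_P * M_P = 1.486333 * 61.34
mass_P = 91.17166622 g, rounded to 4 dp:

91.1717 g


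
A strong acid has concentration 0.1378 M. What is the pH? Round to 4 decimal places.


A strong acid dissociates completely, so [H+] equals the given concentration.
pH = -log10([H+]) = -log10(0.1378)
pH = 0.86075078, rounded to 4 dp:

0.8608


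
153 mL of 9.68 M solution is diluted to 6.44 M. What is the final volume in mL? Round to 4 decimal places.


Dilution: M1*V1 = M2*V2, solve for V2.
V2 = M1*V1 / M2
V2 = 9.68 * 153 / 6.44
V2 = 1481.04 / 6.44
V2 = 229.97515528 mL, rounded to 4 dp:

229.9752 mL


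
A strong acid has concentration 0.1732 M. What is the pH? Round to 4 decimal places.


A strong acid dissociates completely, so [H+] equals the given concentration.
pH = -log10([H+]) = -log10(0.1732)
pH = 0.76145211, rounded to 4 dp:

0.7615


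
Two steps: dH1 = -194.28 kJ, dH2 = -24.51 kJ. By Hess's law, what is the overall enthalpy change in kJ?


Hess's law: enthalpy is a state function, so add the step enthalpies.
dH_total = dH1 + dH2 = -194.28 + (-24.51)
dH_total = -218.79 kJ:

-218.79 kJ


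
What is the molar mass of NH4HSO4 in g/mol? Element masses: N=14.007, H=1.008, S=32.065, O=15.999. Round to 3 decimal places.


M = sum(count * atomic_mass) over atoms.
M = 1*14.007 + 5*1.008 + 1*32.065 + 4*15.999
M = 14.007 + 5.04 + 32.065 + 63.996
M = 115.108 g/mol, rounded to 3 dp:

115.108 g/mol


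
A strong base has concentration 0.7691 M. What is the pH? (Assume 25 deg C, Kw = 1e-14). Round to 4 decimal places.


A strong base dissociates completely, so [OH-] equals the given concentration.
pOH = -log10([OH-]) = -log10(0.7691) = 0.114017
pH = 14 - pOH = 14 - 0.114017
pH = 13.885983, rounded to 4 dp:

13.8860


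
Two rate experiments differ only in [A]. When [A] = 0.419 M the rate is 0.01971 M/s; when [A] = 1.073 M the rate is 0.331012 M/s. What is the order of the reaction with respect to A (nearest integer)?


Rate is proportional to [A]^n, so rate2/rate1 = ([A]2/[A]1)^n. Take logs to solve for n.
rate2/rate1 = 0.331012 / 0.01971 = 16.7941
[A]2/[A]1 = 1.073 / 0.419 = 2.5609
n = ln(16.7941) / ln(2.5609) = 3.0
Nearest integer order:

3


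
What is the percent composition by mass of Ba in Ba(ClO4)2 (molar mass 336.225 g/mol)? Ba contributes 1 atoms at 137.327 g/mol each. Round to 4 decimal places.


pct = 100 * (n_elem * M_elem) / M_total
mass_contribution = 1 * 137.327 = 137.327 g/mol
pct = 100 * 137.327 / 336.225
pct = 40.84378021 %, rounded to 4 dp:

40.8438 %


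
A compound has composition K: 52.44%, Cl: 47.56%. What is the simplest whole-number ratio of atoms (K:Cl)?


Assume 100 g of compound, divide each mass% by atomic mass to get moles, then normalize by the smallest to get a raw atom ratio.
Moles per 100 g: K: 52.44/39.098 = 1.3412, Cl: 47.56/35.453 = 1.3415
Raw ratio (divide by min = 1.3412): K: 1.0, Cl: 1.0
Multiply by 1 to clear fractions: K: 1.0 ~= 1, Cl: 1.0 ~= 1
Reduce by GCD to get the simplest whole-number ratio:

1:1


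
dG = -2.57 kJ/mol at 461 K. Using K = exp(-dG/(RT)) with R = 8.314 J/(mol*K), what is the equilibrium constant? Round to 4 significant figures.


dG is in kJ/mol; multiply by 1000 to match R in J/(mol*K).
RT = 8.314 * 461 = 3832.754 J/mol
exponent = -dG*1000 / (RT) = -(-2.57*1000) / 3832.754 = 0.67053612
K = exp(0.67053612)
K = 1.9552853, rounded to 4 significant figures:

1.955


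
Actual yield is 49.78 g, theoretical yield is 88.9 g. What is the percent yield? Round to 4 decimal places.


% yield = 100 * actual / theoretical
% yield = 100 * 49.78 / 88.9
% yield = 55.99550056 %, rounded to 4 dp:

55.9955 %


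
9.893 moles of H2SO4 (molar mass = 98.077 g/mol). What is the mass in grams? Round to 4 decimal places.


mass = n * M
mass = 9.893 * 98.077
mass = 970.275761 g, rounded to 4 dp:

970.2758 g


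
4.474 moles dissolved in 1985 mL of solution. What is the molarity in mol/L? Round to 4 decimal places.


Convert volume to liters: V_L = V_mL / 1000.
V_L = 1985 / 1000 = 1.985 L
M = n / V_L = 4.474 / 1.985
M = 2.25390428 mol/L, rounded to 4 dp:

2.2539 mol/L


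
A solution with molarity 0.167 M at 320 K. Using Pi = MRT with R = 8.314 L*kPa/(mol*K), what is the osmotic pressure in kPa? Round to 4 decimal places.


Osmotic pressure (van't Hoff): Pi = M*R*T.
RT = 8.314 * 320 = 2660.48
Pi = 0.167 * 2660.48
Pi = 444.30016 kPa, rounded to 4 dp:

444.3002 kPa


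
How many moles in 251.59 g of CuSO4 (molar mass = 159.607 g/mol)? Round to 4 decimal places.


n = mass / M
n = 251.59 / 159.607
n = 1.57630931 mol, rounded to 4 dp:

1.5763 mol


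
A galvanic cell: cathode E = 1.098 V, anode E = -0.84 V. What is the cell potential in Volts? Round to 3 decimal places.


Standard cell potential: E_cell = E_cathode - E_anode.
E_cell = 1.098 - (-0.84)
E_cell = 1.938 V, rounded to 3 dp:

1.938 V


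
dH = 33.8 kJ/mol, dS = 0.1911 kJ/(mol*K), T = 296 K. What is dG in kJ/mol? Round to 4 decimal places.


Gibbs: dG = dH - T*dS (consistent units, dS already in kJ/(mol*K)).
T*dS = 296 * 0.1911 = 56.5656
dG = 33.8 - (56.5656)
dG = -22.7656 kJ/mol, rounded to 4 dp:

-22.7656 kJ/mol


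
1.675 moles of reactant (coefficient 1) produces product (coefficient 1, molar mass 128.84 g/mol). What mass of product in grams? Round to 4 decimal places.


Use the coefficient ratio to convert reactant moles to product moles, then multiply by the product's molar mass.
moles_P = moles_R * (coeff_P / coeff_R) = 1.675 * (1/1) = 1.675
mass_P = moles_P * M_P = 1.675 * 128.84
mass_P = 215.807 g, rounded to 4 dp:

215.8070 g


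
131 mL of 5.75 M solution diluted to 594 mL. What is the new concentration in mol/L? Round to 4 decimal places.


Dilution: M1*V1 = M2*V2, solve for M2.
M2 = M1*V1 / V2
M2 = 5.75 * 131 / 594
M2 = 753.25 / 594
M2 = 1.26809764 mol/L, rounded to 4 dp:

1.2681 mol/L


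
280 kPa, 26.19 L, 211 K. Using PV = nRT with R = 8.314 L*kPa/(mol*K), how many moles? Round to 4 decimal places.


PV = nRT, solve for n = PV / (RT).
PV = 280 * 26.19 = 7333.2
RT = 8.314 * 211 = 1754.254
n = 7333.2 / 1754.254
n = 4.18023844 mol, rounded to 4 dp:

4.1802 mol


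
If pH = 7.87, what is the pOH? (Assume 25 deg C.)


At 25 deg C, pH + pOH = 14.
pOH = 14 - pH = 14 - 7.87
pOH = 6.13:

6.13


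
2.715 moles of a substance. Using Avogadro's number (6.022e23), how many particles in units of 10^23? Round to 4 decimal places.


N = n * NA, then divide by 1e23 for the requested units.
N / 1e23 = n * 6.022
N / 1e23 = 2.715 * 6.022
N / 1e23 = 16.34973, rounded to 4 dp:

16.3497


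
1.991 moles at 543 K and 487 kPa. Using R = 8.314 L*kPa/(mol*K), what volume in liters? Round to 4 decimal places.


PV = nRT, solve for V = nRT / P.
nRT = 1.991 * 8.314 * 543 = 8988.3735
V = 8988.3735 / 487
V = 18.4566191 L, rounded to 4 dp:

18.4566 L


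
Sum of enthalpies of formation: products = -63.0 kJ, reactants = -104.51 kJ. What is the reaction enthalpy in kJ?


dH_rxn = sum(dH_f products) - sum(dH_f reactants)
dH_rxn = -63.0 - (-104.51)
dH_rxn = 41.51 kJ:

41.51 kJ


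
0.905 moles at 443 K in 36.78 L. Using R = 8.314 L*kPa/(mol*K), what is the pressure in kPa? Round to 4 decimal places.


PV = nRT, solve for P = nRT / V.
nRT = 0.905 * 8.314 * 443 = 3333.2073
P = 3333.2073 / 36.78
P = 90.62553834 kPa, rounded to 4 dp:

90.6255 kPa


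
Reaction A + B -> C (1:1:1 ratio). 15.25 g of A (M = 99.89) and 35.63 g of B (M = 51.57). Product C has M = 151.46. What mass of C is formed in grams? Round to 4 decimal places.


Find moles of each reactant; the smaller value is the limiting reagent in a 1:1:1 reaction, so moles_C equals moles of the limiter.
n_A = mass_A / M_A = 15.25 / 99.89 = 0.152668 mol
n_B = mass_B / M_B = 35.63 / 51.57 = 0.690906 mol
Limiting reagent: A (smaller), n_limiting = 0.152668 mol
mass_C = n_limiting * M_C = 0.152668 * 151.46
mass_C = 23.12309528 g, rounded to 4 dp:

23.1231 g


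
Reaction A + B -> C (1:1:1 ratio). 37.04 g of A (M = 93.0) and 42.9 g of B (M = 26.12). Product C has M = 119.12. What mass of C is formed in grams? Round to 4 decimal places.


Find moles of each reactant; the smaller value is the limiting reagent in a 1:1:1 reaction, so moles_C equals moles of the limiter.
n_A = mass_A / M_A = 37.04 / 93.0 = 0.39828 mol
n_B = mass_B / M_B = 42.9 / 26.12 = 1.64242 mol
Limiting reagent: A (smaller), n_limiting = 0.39828 mol
mass_C = n_limiting * M_C = 0.39828 * 119.12
mass_C = 47.4431136 g, rounded to 4 dp:

47.4431 g


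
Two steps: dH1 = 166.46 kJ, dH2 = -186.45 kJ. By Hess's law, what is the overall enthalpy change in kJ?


Hess's law: enthalpy is a state function, so add the step enthalpies.
dH_total = dH1 + dH2 = 166.46 + (-186.45)
dH_total = -19.99 kJ:

-19.99 kJ


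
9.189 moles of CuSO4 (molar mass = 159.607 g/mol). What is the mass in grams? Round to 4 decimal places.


mass = n * M
mass = 9.189 * 159.607
mass = 1466.628723 g, rounded to 4 dp:

1466.6287 g


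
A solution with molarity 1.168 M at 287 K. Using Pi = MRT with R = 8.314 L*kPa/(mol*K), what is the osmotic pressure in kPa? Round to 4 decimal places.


Osmotic pressure (van't Hoff): Pi = M*R*T.
RT = 8.314 * 287 = 2386.118
Pi = 1.168 * 2386.118
Pi = 2786.985824 kPa, rounded to 4 dp:

2786.9858 kPa


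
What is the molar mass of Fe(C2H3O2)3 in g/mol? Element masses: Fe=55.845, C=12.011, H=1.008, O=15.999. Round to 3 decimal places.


M = sum(count * atomic_mass) over atoms.
M = 1*55.845 + 6*12.011 + 9*1.008 + 6*15.999
M = 55.845 + 72.066 + 9.072 + 95.994
M = 232.977 g/mol, rounded to 3 dp:

232.977 g/mol


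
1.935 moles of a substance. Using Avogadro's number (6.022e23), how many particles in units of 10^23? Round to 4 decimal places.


N = n * NA, then divide by 1e23 for the requested units.
N / 1e23 = n * 6.022
N / 1e23 = 1.935 * 6.022
N / 1e23 = 11.65257, rounded to 4 dp:

11.6526


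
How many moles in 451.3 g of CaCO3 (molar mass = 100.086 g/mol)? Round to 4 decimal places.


n = mass / M
n = 451.3 / 100.086
n = 4.50912215 mol, rounded to 4 dp:

4.5091 mol


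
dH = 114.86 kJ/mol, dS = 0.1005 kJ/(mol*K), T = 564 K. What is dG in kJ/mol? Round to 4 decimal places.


Gibbs: dG = dH - T*dS (consistent units, dS already in kJ/(mol*K)).
T*dS = 564 * 0.1005 = 56.682
dG = 114.86 - (56.682)
dG = 58.178 kJ/mol, rounded to 4 dp:

58.1780 kJ/mol


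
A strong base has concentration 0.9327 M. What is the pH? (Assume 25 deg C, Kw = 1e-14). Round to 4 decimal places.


A strong base dissociates completely, so [OH-] equals the given concentration.
pOH = -log10([OH-]) = -log10(0.9327) = 0.030258
pH = 14 - pOH = 14 - 0.030258
pH = 13.969742, rounded to 4 dp:

13.9697


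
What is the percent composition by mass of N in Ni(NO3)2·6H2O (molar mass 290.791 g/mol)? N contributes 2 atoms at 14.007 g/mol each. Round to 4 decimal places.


pct = 100 * (n_elem * M_elem) / M_total
mass_contribution = 2 * 14.007 = 28.014 g/mol
pct = 100 * 28.014 / 290.791
pct = 9.63372319 %, rounded to 4 dp:

9.6337 %


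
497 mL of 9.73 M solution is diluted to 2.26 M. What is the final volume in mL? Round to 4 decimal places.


Dilution: M1*V1 = M2*V2, solve for V2.
V2 = M1*V1 / M2
V2 = 9.73 * 497 / 2.26
V2 = 4835.81 / 2.26
V2 = 2139.73893805 mL, rounded to 4 dp:

2139.7389 mL


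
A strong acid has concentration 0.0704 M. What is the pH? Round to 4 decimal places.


A strong acid dissociates completely, so [H+] equals the given concentration.
pH = -log10([H+]) = -log10(0.0704)
pH = 1.15242734, rounded to 4 dp:

1.1524


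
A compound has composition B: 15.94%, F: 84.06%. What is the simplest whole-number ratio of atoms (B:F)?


Assume 100 g of compound, divide each mass% by atomic mass to get moles, then normalize by the smallest to get a raw atom ratio.
Moles per 100 g: B: 15.94/10.81 = 1.4746, F: 84.06/18.998 = 4.4247
Raw ratio (divide by min = 1.4746): B: 1.0, F: 3.001
Multiply by 1 to clear fractions: B: 1.0 ~= 1, F: 3.001 ~= 3
Reduce by GCD to get the simplest whole-number ratio:

1:3


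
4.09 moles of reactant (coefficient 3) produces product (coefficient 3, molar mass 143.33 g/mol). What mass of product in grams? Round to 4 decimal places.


Use the coefficient ratio to convert reactant moles to product moles, then multiply by the product's molar mass.
moles_P = moles_R * (coeff_P / coeff_R) = 4.09 * (3/3) = 4.09
mass_P = moles_P * M_P = 4.09 * 143.33
mass_P = 586.2197 g, rounded to 4 dp:

586.2197 g


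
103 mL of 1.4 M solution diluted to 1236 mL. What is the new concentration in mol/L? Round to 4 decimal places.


Dilution: M1*V1 = M2*V2, solve for M2.
M2 = M1*V1 / V2
M2 = 1.4 * 103 / 1236
M2 = 144.2 / 1236
M2 = 0.11666667 mol/L, rounded to 4 dp:

0.1167 mol/L


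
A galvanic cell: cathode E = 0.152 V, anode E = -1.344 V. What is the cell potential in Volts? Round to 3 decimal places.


Standard cell potential: E_cell = E_cathode - E_anode.
E_cell = 0.152 - (-1.344)
E_cell = 1.496 V, rounded to 3 dp:

1.496 V


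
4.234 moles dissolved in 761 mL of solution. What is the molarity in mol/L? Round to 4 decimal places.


Convert volume to liters: V_L = V_mL / 1000.
V_L = 761 / 1000 = 0.761 L
M = n / V_L = 4.234 / 0.761
M = 5.56373193 mol/L, rounded to 4 dp:

5.5637 mol/L


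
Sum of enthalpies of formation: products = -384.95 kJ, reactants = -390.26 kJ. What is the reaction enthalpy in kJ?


dH_rxn = sum(dH_f products) - sum(dH_f reactants)
dH_rxn = -384.95 - (-390.26)
dH_rxn = 5.31 kJ:

5.31 kJ


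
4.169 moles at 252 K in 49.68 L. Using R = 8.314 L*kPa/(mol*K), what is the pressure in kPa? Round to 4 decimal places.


PV = nRT, solve for P = nRT / V.
nRT = 4.169 * 8.314 * 252 = 8734.5886
P = 8734.5886 / 49.68
P = 175.81700081 kPa, rounded to 4 dp:

175.8170 kPa


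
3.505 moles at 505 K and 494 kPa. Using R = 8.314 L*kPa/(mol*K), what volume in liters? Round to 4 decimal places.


PV = nRT, solve for V = nRT / P.
nRT = 3.505 * 8.314 * 505 = 14715.9878
V = 14715.9878 / 494
V = 29.78944899 L, rounded to 4 dp:

29.7894 L


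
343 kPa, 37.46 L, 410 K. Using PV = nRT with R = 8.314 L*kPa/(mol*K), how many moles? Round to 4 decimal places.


PV = nRT, solve for n = PV / (RT).
PV = 343 * 37.46 = 12848.78
RT = 8.314 * 410 = 3408.74
n = 12848.78 / 3408.74
n = 3.76936346 mol, rounded to 4 dp:

3.7694 mol


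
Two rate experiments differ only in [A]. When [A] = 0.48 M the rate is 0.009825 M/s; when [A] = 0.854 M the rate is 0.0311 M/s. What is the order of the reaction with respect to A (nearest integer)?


Rate is proportional to [A]^n, so rate2/rate1 = ([A]2/[A]1)^n. Take logs to solve for n.
rate2/rate1 = 0.0311 / 0.009825 = 3.1654
[A]2/[A]1 = 0.854 / 0.48 = 1.7792
n = ln(3.1654) / ln(1.7792) = 2.0
Nearest integer order:

2


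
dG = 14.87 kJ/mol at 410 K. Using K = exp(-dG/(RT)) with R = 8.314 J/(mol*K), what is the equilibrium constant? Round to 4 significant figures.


dG is in kJ/mol; multiply by 1000 to match R in J/(mol*K).
RT = 8.314 * 410 = 3408.74 J/mol
exponent = -dG*1000 / (RT) = -(14.87*1000) / 3408.74 = -4.36231569
K = exp(-4.36231569)
K = 0.012748831, rounded to 4 significant figures:

0.01275


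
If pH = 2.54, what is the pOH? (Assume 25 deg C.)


At 25 deg C, pH + pOH = 14.
pOH = 14 - pH = 14 - 2.54
pOH = 11.46:

11.46


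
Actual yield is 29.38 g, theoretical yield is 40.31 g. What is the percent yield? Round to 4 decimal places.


% yield = 100 * actual / theoretical
% yield = 100 * 29.38 / 40.31
% yield = 72.88514016 %, rounded to 4 dp:

72.8851 %


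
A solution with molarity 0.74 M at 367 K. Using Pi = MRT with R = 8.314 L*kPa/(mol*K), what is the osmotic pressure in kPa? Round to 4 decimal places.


Osmotic pressure (van't Hoff): Pi = M*R*T.
RT = 8.314 * 367 = 3051.238
Pi = 0.74 * 3051.238
Pi = 2257.91612 kPa, rounded to 4 dp:

2257.9161 kPa


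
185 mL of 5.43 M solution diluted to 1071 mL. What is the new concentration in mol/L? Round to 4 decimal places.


Dilution: M1*V1 = M2*V2, solve for M2.
M2 = M1*V1 / V2
M2 = 5.43 * 185 / 1071
M2 = 1004.55 / 1071
M2 = 0.93795518 mol/L, rounded to 4 dp:

0.9380 mol/L


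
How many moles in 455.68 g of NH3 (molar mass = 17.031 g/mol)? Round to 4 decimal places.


n = mass / M
n = 455.68 / 17.031
n = 26.75591568 mol, rounded to 4 dp:

26.7559 mol


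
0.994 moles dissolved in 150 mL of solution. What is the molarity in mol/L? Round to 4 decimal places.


Convert volume to liters: V_L = V_mL / 1000.
V_L = 150 / 1000 = 0.15 L
M = n / V_L = 0.994 / 0.15
M = 6.62666667 mol/L, rounded to 4 dp:

6.6267 mol/L


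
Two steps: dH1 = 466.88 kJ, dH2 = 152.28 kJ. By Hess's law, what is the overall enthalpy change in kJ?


Hess's law: enthalpy is a state function, so add the step enthalpies.
dH_total = dH1 + dH2 = 466.88 + (152.28)
dH_total = 619.16 kJ:

619.16 kJ


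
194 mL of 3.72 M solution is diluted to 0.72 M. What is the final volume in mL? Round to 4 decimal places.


Dilution: M1*V1 = M2*V2, solve for V2.
V2 = M1*V1 / M2
V2 = 3.72 * 194 / 0.72
V2 = 721.68 / 0.72
V2 = 1002.33333333 mL, rounded to 4 dp:

1002.3333 mL


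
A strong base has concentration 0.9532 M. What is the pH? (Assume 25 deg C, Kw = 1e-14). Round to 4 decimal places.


A strong base dissociates completely, so [OH-] equals the given concentration.
pOH = -log10([OH-]) = -log10(0.9532) = 0.020816
pH = 14 - pOH = 14 - 0.020816
pH = 13.979184, rounded to 4 dp:

13.9792


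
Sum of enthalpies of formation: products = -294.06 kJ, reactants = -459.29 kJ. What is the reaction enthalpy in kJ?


dH_rxn = sum(dH_f products) - sum(dH_f reactants)
dH_rxn = -294.06 - (-459.29)
dH_rxn = 165.23 kJ:

165.23 kJ


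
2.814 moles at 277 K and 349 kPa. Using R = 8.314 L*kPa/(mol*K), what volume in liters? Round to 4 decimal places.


PV = nRT, solve for V = nRT / P.
nRT = 2.814 * 8.314 * 277 = 6480.5801
V = 6480.5801 / 349
V = 18.56899742 L, rounded to 4 dp:

18.5690 L


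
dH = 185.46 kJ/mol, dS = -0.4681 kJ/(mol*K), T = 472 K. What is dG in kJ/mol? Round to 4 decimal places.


Gibbs: dG = dH - T*dS (consistent units, dS already in kJ/(mol*K)).
T*dS = 472 * -0.4681 = -220.9432
dG = 185.46 - (-220.9432)
dG = 406.4032 kJ/mol, rounded to 4 dp:

406.4032 kJ/mol


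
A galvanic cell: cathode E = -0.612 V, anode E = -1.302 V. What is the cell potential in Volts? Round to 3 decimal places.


Standard cell potential: E_cell = E_cathode - E_anode.
E_cell = -0.612 - (-1.302)
E_cell = 0.69 V, rounded to 3 dp:

0.690 V


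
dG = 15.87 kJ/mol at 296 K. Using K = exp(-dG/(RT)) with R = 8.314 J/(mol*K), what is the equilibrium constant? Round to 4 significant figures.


dG is in kJ/mol; multiply by 1000 to match R in J/(mol*K).
RT = 8.314 * 296 = 2460.944 J/mol
exponent = -dG*1000 / (RT) = -(15.87*1000) / 2460.944 = -6.44874487
K = exp(-6.44874487)
K = 0.0015825072, rounded to 4 significant figures:

0.001583


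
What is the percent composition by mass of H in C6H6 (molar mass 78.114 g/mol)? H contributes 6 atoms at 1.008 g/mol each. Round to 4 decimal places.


pct = 100 * (n_elem * M_elem) / M_total
mass_contribution = 6 * 1.008 = 6.048 g/mol
pct = 100 * 6.048 / 78.114
pct = 7.74253015 %, rounded to 4 dp:

7.7425 %


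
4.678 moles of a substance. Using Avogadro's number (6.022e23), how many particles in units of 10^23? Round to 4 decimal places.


N = n * NA, then divide by 1e23 for the requested units.
N / 1e23 = n * 6.022
N / 1e23 = 4.678 * 6.022
N / 1e23 = 28.170916, rounded to 4 dp:

28.1709


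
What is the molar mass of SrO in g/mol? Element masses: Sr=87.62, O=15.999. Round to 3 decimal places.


M = sum(count * atomic_mass) over atoms.
M = 1*87.62 + 1*15.999
M = 87.62 + 15.999
M = 103.619 g/mol, rounded to 3 dp:

103.619 g/mol


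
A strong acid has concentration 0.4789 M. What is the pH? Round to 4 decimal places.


A strong acid dissociates completely, so [H+] equals the given concentration.
pH = -log10([H+]) = -log10(0.4789)
pH = 0.31975516, rounded to 4 dp:

0.3198


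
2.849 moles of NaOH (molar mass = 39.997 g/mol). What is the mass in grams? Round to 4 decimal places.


mass = n * M
mass = 2.849 * 39.997
mass = 113.951453 g, rounded to 4 dp:

113.9515 g


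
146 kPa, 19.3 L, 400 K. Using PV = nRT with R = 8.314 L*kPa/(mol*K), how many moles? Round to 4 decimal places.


PV = nRT, solve for n = PV / (RT).
PV = 146 * 19.3 = 2817.8
RT = 8.314 * 400 = 3325.6
n = 2817.8 / 3325.6
n = 0.84730575 mol, rounded to 4 dp:

0.8473 mol


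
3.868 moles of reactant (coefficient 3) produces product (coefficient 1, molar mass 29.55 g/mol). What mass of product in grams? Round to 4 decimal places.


Use the coefficient ratio to convert reactant moles to product moles, then multiply by the product's molar mass.
moles_P = moles_R * (coeff_P / coeff_R) = 3.868 * (1/3) = 1.289333
mass_P = moles_P * M_P = 1.289333 * 29.55
mass_P = 38.09979015 g, rounded to 4 dp:

38.0998 g


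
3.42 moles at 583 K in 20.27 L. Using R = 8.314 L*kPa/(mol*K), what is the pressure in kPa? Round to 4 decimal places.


PV = nRT, solve for P = nRT / V.
nRT = 3.42 * 8.314 * 583 = 16576.952
P = 16576.952 / 20.27
P = 817.80720276 kPa, rounded to 4 dp:

817.8072 kPa


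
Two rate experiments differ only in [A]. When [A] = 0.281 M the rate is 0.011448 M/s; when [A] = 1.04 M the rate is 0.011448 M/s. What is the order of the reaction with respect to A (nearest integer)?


Rate is proportional to [A]^n, so rate2/rate1 = ([A]2/[A]1)^n. Take logs to solve for n.
rate2/rate1 = 0.011448 / 0.011448 = 1.0
[A]2/[A]1 = 1.04 / 0.281 = 3.7011
n = ln(1.0) / ln(3.7011) = 0.0
Nearest integer order:

0


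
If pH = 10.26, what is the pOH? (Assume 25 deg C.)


At 25 deg C, pH + pOH = 14.
pOH = 14 - pH = 14 - 10.26
pOH = 3.74:

3.74


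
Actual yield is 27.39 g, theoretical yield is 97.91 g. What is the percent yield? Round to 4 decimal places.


% yield = 100 * actual / theoretical
% yield = 100 * 27.39 / 97.91
% yield = 27.97467062 %, rounded to 4 dp:

27.9747 %


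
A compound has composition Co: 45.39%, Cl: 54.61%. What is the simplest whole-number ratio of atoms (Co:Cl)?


Assume 100 g of compound, divide each mass% by atomic mass to get moles, then normalize by the smallest to get a raw atom ratio.
Moles per 100 g: Co: 45.39/58.933 = 0.7702, Cl: 54.61/35.453 = 1.5403
Raw ratio (divide by min = 0.7702): Co: 1.0, Cl: 2.0
Multiply by 1 to clear fractions: Co: 1.0 ~= 1, Cl: 2.0 ~= 2
Reduce by GCD to get the simplest whole-number ratio:

1:2


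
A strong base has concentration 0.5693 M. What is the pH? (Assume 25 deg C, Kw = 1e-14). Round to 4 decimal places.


A strong base dissociates completely, so [OH-] equals the given concentration.
pOH = -log10([OH-]) = -log10(0.5693) = 0.244659
pH = 14 - pOH = 14 - 0.244659
pH = 13.755341, rounded to 4 dp:

13.7553


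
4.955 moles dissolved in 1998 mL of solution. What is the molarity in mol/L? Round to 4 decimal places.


Convert volume to liters: V_L = V_mL / 1000.
V_L = 1998 / 1000 = 1.998 L
M = n / V_L = 4.955 / 1.998
M = 2.47997998 mol/L, rounded to 4 dp:

2.4800 mol/L


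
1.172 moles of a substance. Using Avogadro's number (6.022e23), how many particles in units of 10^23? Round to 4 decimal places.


N = n * NA, then divide by 1e23 for the requested units.
N / 1e23 = n * 6.022
N / 1e23 = 1.172 * 6.022
N / 1e23 = 7.057784, rounded to 4 dp:

7.0578


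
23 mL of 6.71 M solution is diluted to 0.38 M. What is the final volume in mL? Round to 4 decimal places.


Dilution: M1*V1 = M2*V2, solve for V2.
V2 = M1*V1 / M2
V2 = 6.71 * 23 / 0.38
V2 = 154.33 / 0.38
V2 = 406.13157895 mL, rounded to 4 dp:

406.1316 mL


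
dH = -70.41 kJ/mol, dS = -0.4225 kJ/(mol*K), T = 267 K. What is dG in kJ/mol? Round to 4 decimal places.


Gibbs: dG = dH - T*dS (consistent units, dS already in kJ/(mol*K)).
T*dS = 267 * -0.4225 = -112.8075
dG = -70.41 - (-112.8075)
dG = 42.3975 kJ/mol, rounded to 4 dp:

42.3975 kJ/mol


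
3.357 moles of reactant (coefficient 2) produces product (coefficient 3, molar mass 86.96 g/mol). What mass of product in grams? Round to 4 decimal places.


Use the coefficient ratio to convert reactant moles to product moles, then multiply by the product's molar mass.
moles_P = moles_R * (coeff_P / coeff_R) = 3.357 * (3/2) = 5.0355
mass_P = moles_P * M_P = 5.0355 * 86.96
mass_P = 437.88708 g, rounded to 4 dp:

437.8871 g


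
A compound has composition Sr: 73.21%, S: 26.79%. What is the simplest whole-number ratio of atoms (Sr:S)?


Assume 100 g of compound, divide each mass% by atomic mass to get moles, then normalize by the smallest to get a raw atom ratio.
Moles per 100 g: Sr: 73.21/87.62 = 0.8355, S: 26.79/32.065 = 0.8355
Raw ratio (divide by min = 0.8355): Sr: 1.0, S: 1.0
Multiply by 1 to clear fractions: Sr: 1.0 ~= 1, S: 1.0 ~= 1
Reduce by GCD to get the simplest whole-number ratio:

1:1


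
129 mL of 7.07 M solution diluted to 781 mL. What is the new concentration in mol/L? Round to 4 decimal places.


Dilution: M1*V1 = M2*V2, solve for M2.
M2 = M1*V1 / V2
M2 = 7.07 * 129 / 781
M2 = 912.03 / 781
M2 = 1.16777209 mol/L, rounded to 4 dp:

1.1678 mol/L


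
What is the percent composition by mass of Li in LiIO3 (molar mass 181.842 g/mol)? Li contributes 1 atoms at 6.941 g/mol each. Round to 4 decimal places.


pct = 100 * (n_elem * M_elem) / M_total
mass_contribution = 1 * 6.941 = 6.941 g/mol
pct = 100 * 6.941 / 181.842
pct = 3.81704997 %, rounded to 4 dp:

3.8170 %


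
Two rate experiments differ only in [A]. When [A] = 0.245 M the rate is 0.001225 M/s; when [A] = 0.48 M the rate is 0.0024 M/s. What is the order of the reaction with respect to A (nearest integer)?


Rate is proportional to [A]^n, so rate2/rate1 = ([A]2/[A]1)^n. Take logs to solve for n.
rate2/rate1 = 0.0024 / 0.001225 = 1.9592
[A]2/[A]1 = 0.48 / 0.245 = 1.9592
n = ln(1.9592) / ln(1.9592) = 1.0
Nearest integer order:

1


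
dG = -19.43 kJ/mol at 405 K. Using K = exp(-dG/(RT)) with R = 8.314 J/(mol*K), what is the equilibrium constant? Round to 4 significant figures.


dG is in kJ/mol; multiply by 1000 to match R in J/(mol*K).
RT = 8.314 * 405 = 3367.17 J/mol
exponent = -dG*1000 / (RT) = -(-19.43*1000) / 3367.17 = 5.77042442
K = exp(5.77042442)
K = 320.6738, rounded to 4 significant figures:

320.7


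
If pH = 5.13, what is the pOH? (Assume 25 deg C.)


At 25 deg C, pH + pOH = 14.
pOH = 14 - pH = 14 - 5.13
pOH = 8.87:

8.87


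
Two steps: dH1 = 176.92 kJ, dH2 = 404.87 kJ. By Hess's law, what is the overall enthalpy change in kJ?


Hess's law: enthalpy is a state function, so add the step enthalpies.
dH_total = dH1 + dH2 = 176.92 + (404.87)
dH_total = 581.79 kJ:

581.79 kJ


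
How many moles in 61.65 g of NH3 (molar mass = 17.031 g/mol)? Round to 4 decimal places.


n = mass / M
n = 61.65 / 17.031
n = 3.61986965 mol, rounded to 4 dp:

3.6199 mol


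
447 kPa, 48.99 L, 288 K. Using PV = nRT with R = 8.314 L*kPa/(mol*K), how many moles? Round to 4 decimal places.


PV = nRT, solve for n = PV / (RT).
PV = 447 * 48.99 = 21898.53
RT = 8.314 * 288 = 2394.432
n = 21898.53 / 2394.432
n = 9.1456053 mol, rounded to 4 dp:

9.1456 mol


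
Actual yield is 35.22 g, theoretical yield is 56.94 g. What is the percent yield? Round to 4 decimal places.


% yield = 100 * actual / theoretical
% yield = 100 * 35.22 / 56.94
% yield = 61.85458377 %, rounded to 4 dp:

61.8546 %


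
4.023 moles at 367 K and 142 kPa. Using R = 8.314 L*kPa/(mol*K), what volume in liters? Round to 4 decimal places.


PV = nRT, solve for V = nRT / P.
nRT = 4.023 * 8.314 * 367 = 12275.1305
V = 12275.1305 / 142
V = 86.44458099 L, rounded to 4 dp:

86.4446 L


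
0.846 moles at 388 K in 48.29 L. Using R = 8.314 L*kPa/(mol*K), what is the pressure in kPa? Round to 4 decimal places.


PV = nRT, solve for P = nRT / V.
nRT = 0.846 * 8.314 * 388 = 2729.0539
P = 2729.0539 / 48.29
P = 56.51385173 kPa, rounded to 4 dp:

56.5139 kPa


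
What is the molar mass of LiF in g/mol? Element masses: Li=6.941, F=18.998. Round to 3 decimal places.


M = sum(count * atomic_mass) over atoms.
M = 1*6.941 + 1*18.998
M = 6.941 + 18.998
M = 25.939 g/mol, rounded to 3 dp:

25.939 g/mol


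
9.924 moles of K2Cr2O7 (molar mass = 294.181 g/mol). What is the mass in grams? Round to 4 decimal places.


mass = n * M
mass = 9.924 * 294.181
mass = 2919.452244 g, rounded to 4 dp:

2919.4522 g


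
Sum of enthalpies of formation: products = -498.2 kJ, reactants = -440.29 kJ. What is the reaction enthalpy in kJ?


dH_rxn = sum(dH_f products) - sum(dH_f reactants)
dH_rxn = -498.2 - (-440.29)
dH_rxn = -57.91 kJ:

-57.91 kJ


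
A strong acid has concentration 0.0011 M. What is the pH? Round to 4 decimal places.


A strong acid dissociates completely, so [H+] equals the given concentration.
pH = -log10([H+]) = -log10(0.0011)
pH = 2.95860731, rounded to 4 dp:

2.9586


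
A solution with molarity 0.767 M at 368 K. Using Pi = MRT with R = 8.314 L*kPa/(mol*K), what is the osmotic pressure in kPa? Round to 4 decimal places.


Osmotic pressure (van't Hoff): Pi = M*R*T.
RT = 8.314 * 368 = 3059.552
Pi = 0.767 * 3059.552
Pi = 2346.676384 kPa, rounded to 4 dp:

2346.6764 kPa


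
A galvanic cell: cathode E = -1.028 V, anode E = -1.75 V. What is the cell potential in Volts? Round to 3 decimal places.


Standard cell potential: E_cell = E_cathode - E_anode.
E_cell = -1.028 - (-1.75)
E_cell = 0.722 V, rounded to 3 dp:

0.722 V


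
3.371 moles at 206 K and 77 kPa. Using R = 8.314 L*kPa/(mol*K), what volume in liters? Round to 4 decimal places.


PV = nRT, solve for V = nRT / P.
nRT = 3.371 * 8.314 * 206 = 5773.4578
V = 5773.4578 / 77
V = 74.97997143 L, rounded to 4 dp:

74.9800 L


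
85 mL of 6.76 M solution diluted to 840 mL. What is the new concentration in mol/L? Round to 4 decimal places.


Dilution: M1*V1 = M2*V2, solve for M2.
M2 = M1*V1 / V2
M2 = 6.76 * 85 / 840
M2 = 574.6 / 840
M2 = 0.68404762 mol/L, rounded to 4 dp:

0.6840 mol/L


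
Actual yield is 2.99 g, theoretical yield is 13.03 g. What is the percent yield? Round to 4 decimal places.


% yield = 100 * actual / theoretical
% yield = 100 * 2.99 / 13.03
% yield = 22.94704528 %, rounded to 4 dp:

22.9470 %


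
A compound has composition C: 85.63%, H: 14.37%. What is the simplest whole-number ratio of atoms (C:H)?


Assume 100 g of compound, divide each mass% by atomic mass to get moles, then normalize by the smallest to get a raw atom ratio.
Moles per 100 g: C: 85.63/12.011 = 7.1293, H: 14.37/1.008 = 14.256
Raw ratio (divide by min = 7.1293): C: 1.0, H: 2.0
Multiply by 1 to clear fractions: C: 1.0 ~= 1, H: 2.0 ~= 2
Reduce by GCD to get the simplest whole-number ratio:

1:2
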